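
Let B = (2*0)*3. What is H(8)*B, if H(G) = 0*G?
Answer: 0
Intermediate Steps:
H(G) = 0
B = 0 (B = 0*3 = 0)
H(8)*B = 0*0 = 0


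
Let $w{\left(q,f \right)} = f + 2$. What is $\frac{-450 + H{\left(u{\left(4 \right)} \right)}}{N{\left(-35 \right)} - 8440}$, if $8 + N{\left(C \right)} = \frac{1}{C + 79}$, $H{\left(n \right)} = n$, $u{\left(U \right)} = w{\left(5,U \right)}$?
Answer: $\frac{19536}{371711} \approx 0.052557$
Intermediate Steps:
$w{\left(q,f \right)} = 2 + f$
$u{\left(U \right)} = 2 + U$
$N{\left(C \right)} = -8 + \frac{1}{79 + C}$ ($N{\left(C \right)} = -8 + \frac{1}{C + 79} = -8 + \frac{1}{79 + C}$)
$\frac{-450 + H{\left(u{\left(4 \right)} \right)}}{N{\left(-35 \right)} - 8440} = \frac{-450 + \left(2 + 4\right)}{\frac{-631 - -280}{79 - 35} - 8440} = \frac{-450 + 6}{\frac{-631 + 280}{44} - 8440} = - \frac{444}{\frac{1}{44} \left(-351\right) - 8440} = - \frac{444}{- \frac{351}{44} - 8440} = - \frac{444}{- \frac{371711}{44}} = \left(-444\right) \left(- \frac{44}{371711}\right) = \frac{19536}{371711}$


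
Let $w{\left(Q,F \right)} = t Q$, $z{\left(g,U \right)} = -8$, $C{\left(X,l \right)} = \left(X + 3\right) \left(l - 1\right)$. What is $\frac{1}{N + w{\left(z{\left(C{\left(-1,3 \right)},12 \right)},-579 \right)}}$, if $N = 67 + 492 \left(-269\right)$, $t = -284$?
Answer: $- \frac{1}{130009} \approx -7.6918 \cdot 10^{-6}$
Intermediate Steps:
$C{\left(X,l \right)} = \left(-1 + l\right) \left(3 + X\right)$ ($C{\left(X,l \right)} = \left(3 + X\right) \left(-1 + l\right) = \left(-1 + l\right) \left(3 + X\right)$)
$w{\left(Q,F \right)} = - 284 Q$
$N = -132281$ ($N = 67 - 132348 = -132281$)
$\frac{1}{N + w{\left(z{\left(C{\left(-1,3 \right)},12 \right)},-579 \right)}} = \frac{1}{-132281 - -2272} = \frac{1}{-132281 + 2272} = \frac{1}{-130009} = - \frac{1}{130009}$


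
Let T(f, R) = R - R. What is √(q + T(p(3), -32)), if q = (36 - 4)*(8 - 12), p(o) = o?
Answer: 8*I*√2 ≈ 11.314*I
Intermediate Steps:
T(f, R) = 0
q = -128 (q = 32*(-4) = -128)
√(q + T(p(3), -32)) = √(-128 + 0) = √(-128) = 8*I*√2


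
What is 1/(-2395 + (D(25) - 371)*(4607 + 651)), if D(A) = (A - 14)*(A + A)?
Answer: 1/938787 ≈ 1.0652e-6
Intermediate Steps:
D(A) = 2*A*(-14 + A) (D(A) = (-14 + A)*(2*A) = 2*A*(-14 + A))
1/(-2395 + (D(25) - 371)*(4607 + 651)) = 1/(-2395 + (2*25*(-14 + 25) - 371)*(4607 + 651)) = 1/(-2395 + (2*25*11 - 371)*5258) = 1/(-2395 + (550 - 371)*5258) = 1/(-2395 + 179*5258) = 1/(-2395 + 941182) = 1/938787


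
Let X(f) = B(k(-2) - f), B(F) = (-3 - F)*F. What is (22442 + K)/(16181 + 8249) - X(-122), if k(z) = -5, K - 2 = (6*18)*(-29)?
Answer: 171508256/12215 ≈ 14041.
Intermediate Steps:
K = -3130 (K = 2 + (6*18)*(-29) = 2 + 108*(-29) = 2 - 3132 = -3130)
B(F) = F*(-3 - F)
X(f) = -(-5 - f)*(-2 - f) (X(f) = -(-5 - f)*(3 + (-5 - f)) = -(-5 - f)*(-2 - f))
(22442 + K)/(16181 + 8249) - X(-122) = (22442 - 3130)/(16181 + 8249) - (-1)*(2 - 122)*(5 - 122) = 19312/24430 - (-1)*(-120)*(-117) = 19312*(1/24430) - 1*(-14040) = 9656/12215 + 14040 = 171508256/12215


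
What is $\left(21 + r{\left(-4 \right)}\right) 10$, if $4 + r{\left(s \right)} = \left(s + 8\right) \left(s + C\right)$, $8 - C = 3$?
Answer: $210$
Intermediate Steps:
$C = 5$ ($C = 8 - 3 = 5$)
$r{\left(s \right)} = -4 + \left(5 + s\right) \left(8 + s\right)$ ($r{\left(s \right)} = -4 + \left(s + 8\right) \left(s + 5\right) = -4 + \left(8 + s\right) \left(5 + s\right) = -4 + \left(5 + s\right) \left(8 + s\right)$)
$\left(21 + r{\left(-4 \right)}\right) 10 = \left(21 + \left(36 + \left(-4\right)^{2} + 13 \left(-4\right)\right)\right) 10 = \left(21 + \left(36 + 16 - 52\right)\right) 10 = \left(21 + 0\right) 10 = 21 \cdot 10 = 210$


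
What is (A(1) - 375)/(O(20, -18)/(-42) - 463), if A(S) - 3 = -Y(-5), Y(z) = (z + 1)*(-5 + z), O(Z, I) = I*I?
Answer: 2884/3295 ≈ 0.87527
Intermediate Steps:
O(Z, I) = I²
Y(z) = (1 + z)*(-5 + z)
A(S) = -37 (A(S) = 3 - (-5 + (-5)² - 4*(-5)) = 3 - (-5 + 25 + 20) = 3 - 1*40 = 3 - 40 = -37)
(A(1) - 375)/(O(20, -18)/(-42) - 463) = (-37 - 375)/((-18)²/(-42) - 463) = -412/(324*(-1/42) - 463) = -412/(-54/7 - 463) = -412/(-3295/7) = -412*(-7/3295) = 2884/3295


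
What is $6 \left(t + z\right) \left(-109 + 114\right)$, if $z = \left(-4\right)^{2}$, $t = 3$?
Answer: $570$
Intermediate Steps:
$z = 16$
$6 \left(t + z\right) \left(-109 + 114\right) = 6 \left(3 + 16\right) \left(-109 + 114\right) = 6 \cdot 19 \cdot 5 = 114 \cdot 5 = 570$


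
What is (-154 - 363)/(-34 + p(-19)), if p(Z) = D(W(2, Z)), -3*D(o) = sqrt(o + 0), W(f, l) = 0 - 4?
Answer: 79101/5204 - 1551*I/5204 ≈ 15.2 - 0.29804*I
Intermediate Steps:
W(f, l) = -4
D(o) = -sqrt(o)/3 (D(o) = -sqrt(o + 0)/3 = -sqrt(o)/3)
p(Z) = -2*I/3
(-154 - 363)/(-34 + p(-19)) = (-154 - 363)/(-34 - 2*I/3) = -4653*(-34 + 2*I/3)/10408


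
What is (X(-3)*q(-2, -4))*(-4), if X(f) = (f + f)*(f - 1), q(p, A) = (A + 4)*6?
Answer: 0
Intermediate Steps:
q(p, A) = 24 + 6*A (q(p, A) = (4 + A)*6 = 24 + 6*A)
X(f) = 2*f*(-1 + f) (X(f) = (2*f)*(-1 + f) = 2*f*(-1 + f))
(X(-3)*q(-2, -4))*(-4) = ((2*(-3)*(-1 - 3))*(24 + 6*(-4)))*(-4) = ((2*(-3)*(-4))*(24 - 24))*(-4) = (24*0)*(-4) = 0*(-4) = 0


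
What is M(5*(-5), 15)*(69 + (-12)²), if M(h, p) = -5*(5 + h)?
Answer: 21300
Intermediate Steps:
M(h, p) = -25 - 5*h
M(5*(-5), 15)*(69 + (-12)²) = (-25 - 25*(-5))*(69 + (-12)²) = (-25 - 5*(-25))*(69 + 144) = (-25 + 125)*213 = 100*213 = 21300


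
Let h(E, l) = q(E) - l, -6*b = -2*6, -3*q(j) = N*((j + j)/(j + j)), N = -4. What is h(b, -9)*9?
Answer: 93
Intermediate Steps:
q(j) = 4/3 (q(j) = -(-4)*(j + j)/(j + j)/3 = -(-4)*(2*j)/((2*j))/3 = -(-4)*(2*j)*(1/(2*j))/3 = -(-4)/3 = -1/3*(-4) = 4/3)
b = 2 (b = -(-1)*6/3 = -1/6*(-12) = 2)
h(E, l) = 4/3 - l
h(b, -9)*9 = (4/3 - 1*(-9))*9 = (4/3 + 9)*9 = (31/3)*9 = 93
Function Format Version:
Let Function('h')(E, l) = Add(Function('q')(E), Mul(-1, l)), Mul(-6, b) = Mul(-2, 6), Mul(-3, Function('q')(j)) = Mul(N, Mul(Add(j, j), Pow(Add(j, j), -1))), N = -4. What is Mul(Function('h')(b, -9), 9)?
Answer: 93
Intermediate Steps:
Function('q')(j) = Rational(4, 3) (Function('q')(j) = Mul(Rational(-1, 3), Mul(-4, Mul(Add(j, j), Pow(Add(j, j), -1)))) = Mul(Rational(-1, 3), Mul(-4, Mul(Mul(2, j), Pow(Mul(2, j), -1)))) = Mul(Rational(-1, 3), Mul(-4, Mul(Mul(2, j), Mul(Rational(1, 2), Pow(j, -1))))) = Mul(Rational(-1, 3), Mul(-4, 1)) = Mul(Rational(-1, 3), -4) = Rational(4, 3))
b = 2 (b = Mul(Rational(-1, 6), Mul(-2, 6)) = Mul(Rational(-1, 6), -12) = 2)
Function('h')(E, l) = Add(Rational(4, 3), Mul(-1, l))
Mul(Function('h')(b, -9), 9) = Mul(Add(Rational(4, 3), Mul(-1, -9)), 9) = Mul(Add(Rational(4, 3), 9), 9) = Mul(Rational(31, 3), 9) = 93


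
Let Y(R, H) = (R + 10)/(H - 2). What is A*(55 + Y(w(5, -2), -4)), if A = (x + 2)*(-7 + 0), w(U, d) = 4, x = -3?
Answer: 1106/3 ≈ 368.67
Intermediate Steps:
Y(R, H) = (10 + R)/(-2 + H)
A = 7 (A = (-3 + 2)*(-7 + 0) = -1*(-7) = 7)
A*(55 + Y(w(5, -2), -4)) = 7*(55 + (10 + 4)/(-2 - 4)) = 7*(55 + 14/(-6)) = 7*(55 - ⅙*14) = 7*(55 - 7/3) = 7*(158/3) = 1106/3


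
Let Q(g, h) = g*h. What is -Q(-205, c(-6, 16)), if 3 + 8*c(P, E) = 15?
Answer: 615/2 ≈ 307.50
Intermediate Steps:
c(P, E) = 3/2 (c(P, E) = -3/8 + (⅛)*15 = -3/8 + 15/8 = 3/2)
-Q(-205, c(-6, 16)) = -(-205)*3/2 = -1*(-615/2) = 615/2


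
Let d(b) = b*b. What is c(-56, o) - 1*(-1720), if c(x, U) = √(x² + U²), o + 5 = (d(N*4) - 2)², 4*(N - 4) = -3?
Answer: 1720 + 4*√48595037 ≈ 29604.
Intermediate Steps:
N = 13/4 (N = 4 + (¼)*(-3) = 4 - ¾ = 13/4 ≈ 3.2500)
d(b) = b²
o = 27884 (o = -5 + (((13/4)*4)² - 2)² = -5 + (13² - 2)² = -5 + (169 - 2)² = -5 + 167² = -5 + 27889 = 27884)
c(x, U) = √(U² + x²)
c(-56, o) - 1*(-1720) = √(27884² + (-56)²) - 1*(-1720) = √(777517456 + 3136) + 1720 = √777520592 + 1720 = 4*√48595037 + 1720 = 1720 + 4*√48595037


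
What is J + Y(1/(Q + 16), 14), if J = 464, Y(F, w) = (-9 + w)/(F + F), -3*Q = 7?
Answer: 2989/6 ≈ 498.17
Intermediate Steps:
Q = -7/3 (Q = -⅓*7 = -7/3 ≈ -2.3333)
Y(F, w) = (-9 + w)/(2*F) (Y(F, w) = (-9 + w)/((2*F)) = (-9 + w)*(1/(2*F)) = (-9 + w)/(2*F))
J + Y(1/(Q + 16), 14) = 464 + (-9 + 14)/(2*(1/(-7/3 + 16))) = 464 + (½)*5/1/(41/3) = 464 + (½)*5/(3/41) = 464 + (½)*(41/3)*5 = 464 + 205/6 = 2989/6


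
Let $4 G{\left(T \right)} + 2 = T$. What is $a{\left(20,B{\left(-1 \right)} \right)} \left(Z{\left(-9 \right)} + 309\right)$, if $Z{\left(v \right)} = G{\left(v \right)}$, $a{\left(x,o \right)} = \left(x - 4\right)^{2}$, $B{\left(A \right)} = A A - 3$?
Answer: $78400$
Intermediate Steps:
$B{\left(A \right)} = -3 + A^{2}$ ($B{\left(A \right)} = A^{2} - 3 = -3 + A^{2}$)
$G{\left(T \right)} = - \frac{1}{2} + \frac{T}{4}$
$a{\left(x,o \right)} = \left(-4 + x\right)^{2}$
$Z{\left(v \right)} = - \frac{1}{2} + \frac{v}{4}$
$a{\left(20,B{\left(-1 \right)} \right)} \left(Z{\left(-9 \right)} + 309\right) = \left(-4 + 20\right)^{2} \left(\left(- \frac{1}{2} + \frac{1}{4} \left(-9\right)\right) + 309\right) = 16^{2} \left(\left(- \frac{1}{2} - \frac{9}{4}\right) + 309\right) = 256 \left(- \frac{11}{4} + 309\right) = 256 \cdot \frac{1225}{4} = 78400$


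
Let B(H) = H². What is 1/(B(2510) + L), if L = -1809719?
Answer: 1/4490381 ≈ 2.2270e-7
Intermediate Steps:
1/(B(2510) + L) = 1/(2510² - 1809719) = 1/(6300100 - 1809719) = 1/4490381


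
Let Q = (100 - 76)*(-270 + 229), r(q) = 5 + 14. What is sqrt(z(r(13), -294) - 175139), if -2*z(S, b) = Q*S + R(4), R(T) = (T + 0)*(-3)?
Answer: I*sqrt(165785) ≈ 407.17*I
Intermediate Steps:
R(T) = -3*T (R(T) = T*(-3) = -3*T)
r(q) = 19
Q = -984 (Q = 24*(-41) = -984)
z(S, b) = 6 + 492*S (z(S, b) = -(-984*S - 3*4)/2 = -(-984*S - 12)/2 = -(-12 - 984*S)/2 = 6 + 492*S)
sqrt(z(r(13), -294) - 175139) = sqrt((6 + 492*19) - 175139) = sqrt((6 + 9348) - 175139) = sqrt(9354 - 175139) = sqrt(-165785) = I*sqrt(165785)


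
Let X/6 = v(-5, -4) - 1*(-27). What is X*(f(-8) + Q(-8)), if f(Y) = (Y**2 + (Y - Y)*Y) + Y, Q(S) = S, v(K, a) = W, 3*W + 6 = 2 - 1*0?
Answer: 7392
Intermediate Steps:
W = -4/3 (W = -2 + (2 - 1*0)/3 = -2 + (2 + 0)/3 = -2 + (1/3)*2 = -2 + 2/3 = -4/3 ≈ -1.3333)
v(K, a) = -4/3
X = 154 (X = 6*(-4/3 - 1*(-27)) = 6*(-4/3 + 27) = 6*(77/3) = 154)
f(Y) = Y + Y**2 (f(Y) = (Y**2 + 0*Y) + Y = (Y**2 + 0) + Y = Y**2 + Y = Y + Y**2)
X*(f(-8) + Q(-8)) = 154*(-8*(1 - 8) - 8) = 154*(-8*(-7) - 8) = 154*(56 - 8) = 154*48 = 7392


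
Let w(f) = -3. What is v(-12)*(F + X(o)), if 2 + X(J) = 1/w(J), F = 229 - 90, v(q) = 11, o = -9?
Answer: 4510/3 ≈ 1503.3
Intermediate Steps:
F = 139
X(J) = -7/3 (X(J) = -2 + 1/(-3) = -2 - 1/3 = -7/3)
v(-12)*(F + X(o)) = 11*(139 - 7/3) = 11*(410/3) = 4510/3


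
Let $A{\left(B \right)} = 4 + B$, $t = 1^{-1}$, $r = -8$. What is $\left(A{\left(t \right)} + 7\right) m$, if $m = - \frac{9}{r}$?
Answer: $\frac{27}{2} \approx 13.5$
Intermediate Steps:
$t = 1$
$m = \frac{9}{8}$ ($m = - \frac{9}{-8} = \left(-9\right) \left(- \frac{1}{8}\right) = \frac{9}{8} \approx 1.125$)
$\left(A{\left(t \right)} + 7\right) m = \left(\left(4 + 1\right) + 7\right) \frac{9}{8} = \left(5 + 7\right) \frac{9}{8} = 12 \cdot \frac{9}{8} = \frac{27}{2}$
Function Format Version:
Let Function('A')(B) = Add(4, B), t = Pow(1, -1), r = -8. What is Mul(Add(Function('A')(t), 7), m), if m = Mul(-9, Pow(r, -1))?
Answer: Rational(27, 2) ≈ 13.500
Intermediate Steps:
t = 1
m = Rational(9, 8) (m = Mul(-9, Pow(-8, -1)) = Mul(-9, Rational(-1, 8)) = Rational(9, 8) ≈ 1.1250)
Mul(Add(Function('A')(t), 7), m) = Mul(Add(Add(4, 1), 7), Rational(9, 8)) = Mul(Add(5, 7), Rational(9, 8)) = Mul(12, Rational(9, 8)) = Rational(27, 2)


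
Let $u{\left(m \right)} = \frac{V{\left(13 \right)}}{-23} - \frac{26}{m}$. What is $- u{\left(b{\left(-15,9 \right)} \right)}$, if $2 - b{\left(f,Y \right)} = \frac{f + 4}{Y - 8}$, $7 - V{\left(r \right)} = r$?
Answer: $\frac{40}{23} \approx 1.7391$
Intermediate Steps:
$V{\left(r \right)} = 7 - r$
$b{\left(f,Y \right)} = 2 - \frac{4 + f}{-8 + Y}$ ($b{\left(f,Y \right)} = 2 - \frac{f + 4}{Y - 8} = 2 - \frac{4 + f}{-8 + Y}$)
$u{\left(m \right)} = \frac{6}{23} - \frac{26}{m}$ ($u{\left(m \right)} = \frac{7 - 13}{-23} - \frac{26}{m} = \left(7 - 13\right) \left(- \frac{1}{23}\right) - \frac{26}{m} = \left(-6\right) \left(- \frac{1}{23}\right) - \frac{26}{m} = \frac{6}{23} - \frac{26}{m}$)
$- u{\left(b{\left(-15,9 \right)} \right)} = - (\frac{6}{23} - \frac{26}{\frac{1}{-8 + 9} \left(-20 - -15 + 2 \cdot 9\right)}) = - (\frac{6}{23} - \frac{26}{1^{-1} \left(-20 + 15 + 18\right)}) = - (\frac{6}{23} - \frac{26}{1 \cdot 13}) = - (\frac{6}{23} - \frac{26}{13}) = - (\frac{6}{23} - 2) = \left(-1\right) \left(- \frac{40}{23}\right) = \frac{40}{23}$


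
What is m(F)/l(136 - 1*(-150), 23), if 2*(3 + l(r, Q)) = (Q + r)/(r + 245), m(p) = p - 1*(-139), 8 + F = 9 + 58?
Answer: -70092/959 ≈ -73.089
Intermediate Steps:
F = 59 (F = -8 + (9 + 58) = -8 + 67 = 59)
m(p) = 139 + p (m(p) = p + 139 = 139 + p)
l(r, Q) = -3 + (Q + r)/(2*(245 + r)) (l(r, Q) = -3 + ((Q + r)/(r + 245))/2 = -3 + ((Q + r)/(245 + r))/2 = -3 + (Q + r)/(2*(245 + r)))
m(F)/l(136 - 1*(-150), 23) = (139 + 59)/(((-1470 + 23 - 5*(136 - 1*(-150)))/(2*(245 + (136 - 1*(-150)))))) = 198/(((-1470 + 23 - 5*(136 + 150))/(2*(245 + (136 + 150))))) = 198/(((-1470 + 23 - 5*286)/(2*(245 + 286)))) = 198/(((½)*(-1470 + 23 - 1430)/531)) = 198/(((½)*(1/531)*(-2877))) = 198/(-959/354) = 198*(-354/959) = -70092/959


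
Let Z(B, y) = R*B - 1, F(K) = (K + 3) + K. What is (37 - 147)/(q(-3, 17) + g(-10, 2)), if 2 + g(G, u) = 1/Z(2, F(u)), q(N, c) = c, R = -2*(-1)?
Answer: -165/23 ≈ -7.1739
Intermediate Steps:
R = 2
F(K) = 3 + 2*K (F(K) = (3 + K) + K = 3 + 2*K)
Z(B, y) = -1 + 2*B (Z(B, y) = 2*B - 1 = -1 + 2*B)
g(G, u) = -5/3 (g(G, u) = -2 + 1/(-1 + 2*2) = -2 + 1/(-1 + 4) = -2 + 1/3 = -2 + ⅓ = -5/3)
(37 - 147)/(q(-3, 17) + g(-10, 2)) = (37 - 147)/(17 - 5/3) = -110/46/3 = -110*3/46 = -165/23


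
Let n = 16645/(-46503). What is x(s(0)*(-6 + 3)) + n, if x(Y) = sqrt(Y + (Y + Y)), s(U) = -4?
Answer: 262373/46503 ≈ 5.6421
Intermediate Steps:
x(Y) = sqrt(3)*sqrt(Y) (x(Y) = sqrt(Y + 2*Y) = sqrt(3*Y) = sqrt(3)*sqrt(Y))
n = -16645/46503 (n = 16645*(-1/46503) = -16645/46503 ≈ -0.35793)
x(s(0)*(-6 + 3)) + n = sqrt(3)*sqrt(-4*(-6 + 3)) - 16645/46503 = sqrt(3)*sqrt(-4*(-3)) - 16645/46503 = sqrt(3)*sqrt(12) - 16645/46503 = sqrt(3)*(2*sqrt(3)) - 16645/46503 = 6 - 16645/46503 = 262373/46503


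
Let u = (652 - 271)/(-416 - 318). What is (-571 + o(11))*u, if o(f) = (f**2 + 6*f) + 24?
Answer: 68580/367 ≈ 186.87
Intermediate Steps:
u = -381/734 (u = 381/(-734) = 381*(-1/734) = -381/734 ≈ -0.51907)
o(f) = 24 + f**2 + 6*f
(-571 + o(11))*u = (-571 + (24 + 11**2 + 6*11))*(-381/734) = (-571 + (24 + 121 + 66))*(-381/734) = (-571 + 211)*(-381/734) = -360*(-381/734) = 68580/367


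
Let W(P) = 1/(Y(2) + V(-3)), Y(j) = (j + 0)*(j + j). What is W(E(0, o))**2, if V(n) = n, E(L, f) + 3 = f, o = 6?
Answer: 1/25 ≈ 0.040000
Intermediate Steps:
E(L, f) = -3 + f
Y(j) = 2*j**2 (Y(j) = j*(2*j) = 2*j**2)
W(P) = 1/5 (W(P) = 1/(2*2**2 - 3) = 1/(2*4 - 3) = 1/(8 - 3) = 1/5)
W(E(0, o))**2 = (1/5)**2 = 1/25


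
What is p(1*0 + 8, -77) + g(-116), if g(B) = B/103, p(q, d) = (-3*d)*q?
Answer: 190228/103 ≈ 1846.9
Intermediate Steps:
p(q, d) = -3*d*q
g(B) = B/103 (g(B) = B*(1/103) = B/103)
p(1*0 + 8, -77) + g(-116) = -3*(-77)*(1*0 + 8) + (1/103)*(-116) = -3*(-77)*(0 + 8) - 116/103 = -3*(-77)*8 - 116/103 = 1848 - 116/103 = 190228/103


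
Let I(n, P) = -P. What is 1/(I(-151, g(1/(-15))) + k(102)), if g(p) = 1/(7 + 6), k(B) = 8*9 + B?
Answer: 13/2261 ≈ 0.0057497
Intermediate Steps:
k(B) = 72 + B
g(p) = 1/13
1/(I(-151, g(1/(-15))) + k(102)) = 1/(-1*1/13 + (72 + 102)) = 1/(-1/13 + 174) = 1/(2261/13) = 13/2261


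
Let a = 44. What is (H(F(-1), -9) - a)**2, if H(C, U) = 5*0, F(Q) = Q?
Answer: 1936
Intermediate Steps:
H(C, U) = 0
(H(F(-1), -9) - a)**2 = (0 - 1*44)**2 = (0 - 44)**2 = (-44)**2 = 1936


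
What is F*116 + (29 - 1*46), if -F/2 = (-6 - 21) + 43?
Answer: -3729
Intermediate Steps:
F = -32 (F = -2*((-6 - 21) + 43) = -2*(-27 + 43) = -2*16 = -32)
F*116 + (29 - 1*46) = -32*116 + (29 - 1*46) = -3712 + (29 - 46) = -3712 - 17 = -3729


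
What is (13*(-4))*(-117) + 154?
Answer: 6238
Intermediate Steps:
(13*(-4))*(-117) + 154 = -52*(-117) + 154 = 6084 + 154 = 6238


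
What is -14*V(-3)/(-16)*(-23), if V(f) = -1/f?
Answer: -161/24 ≈ -6.7083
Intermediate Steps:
-14*V(-3)/(-16)*(-23) = -14*(-1/(-3))/(-16)*(-23) = -14*(-1*(-⅓))*(-1)/16*(-23) = -14*(-1)/(3*16)*(-23) = -14*(-1/48)*(-23) = (7/24)*(-23) = -161/24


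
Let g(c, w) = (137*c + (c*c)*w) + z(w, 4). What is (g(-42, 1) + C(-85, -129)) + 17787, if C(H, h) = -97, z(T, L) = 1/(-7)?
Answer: 95899/7 ≈ 13700.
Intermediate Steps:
z(T, L) = -⅐
g(c, w) = -⅐ + 137*c + w*c² (g(c, w) = (137*c + (c*c)*w) - ⅐ = (137*c + c²*w) - ⅐ = (137*c + w*c²) - ⅐ = -⅐ + 137*c + w*c²)
(g(-42, 1) + C(-85, -129)) + 17787 = ((-⅐ + 137*(-42) + 1*(-42)²) - 97) + 17787 = ((-⅐ - 5754 + 1*1764) - 97) + 17787 = ((-⅐ - 5754 + 1764) - 97) + 17787 = (-27931/7 - 97) + 17787 = -28610/7 + 17787 = 95899/7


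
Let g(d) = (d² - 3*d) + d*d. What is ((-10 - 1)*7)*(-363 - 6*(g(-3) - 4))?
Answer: 38577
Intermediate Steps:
g(d) = -3*d + 2*d² (g(d) = (d² - 3*d) + d² = -3*d + 2*d²)
((-10 - 1)*7)*(-363 - 6*(g(-3) - 4)) = ((-10 - 1)*7)*(-363 - 6*(-3*(-3 + 2*(-3)) - 4)) = (-11*7)*(-363 - 6*(-3*(-3 - 6) - 4)) = -77*(-363 - 6*(-3*(-9) - 4)) = -77*(-363 - 6*(27 - 4)) = -77*(-363 - 6*23) = -77*(-363 - 138) = -77*(-501) = 38577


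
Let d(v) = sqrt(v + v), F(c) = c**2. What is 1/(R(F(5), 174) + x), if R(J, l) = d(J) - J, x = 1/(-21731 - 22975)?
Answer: -49965705606/1149212436001 - 9993132180*sqrt(2)/1149212436001 ≈ -0.055776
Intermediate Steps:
d(v) = sqrt(2)*sqrt(v) (d(v) = sqrt(2*v) = sqrt(2)*sqrt(v))
x = -1/44706 (x = 1/(-44706) = -1/44706 ≈ -2.2368e-5)
R(J, l) = -J + sqrt(2)*sqrt(J) (R(J, l) = sqrt(2)*sqrt(J) - J = -J + sqrt(2)*sqrt(J))
1/(R(F(5), 174) + x) = 1/((-1*5**2 + sqrt(2)*sqrt(5**2)) - 1/44706) = 1/((-1*25 + sqrt(2)*sqrt(25)) - 1/44706) = 1/((-25 + sqrt(2)*5) - 1/44706) = 1/((-25 + 5*sqrt(2)) - 1/44706) = 1/(-1117651/44706 + 5*sqrt(2))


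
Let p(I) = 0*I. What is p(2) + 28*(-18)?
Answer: -504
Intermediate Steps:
p(I) = 0
p(2) + 28*(-18) = 0 + 28*(-18) = 0 - 504 = -504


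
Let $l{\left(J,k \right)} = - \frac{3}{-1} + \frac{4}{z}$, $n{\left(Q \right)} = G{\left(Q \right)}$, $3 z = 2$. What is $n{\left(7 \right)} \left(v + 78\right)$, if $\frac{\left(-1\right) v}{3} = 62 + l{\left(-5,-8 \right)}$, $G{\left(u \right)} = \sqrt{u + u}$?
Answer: $- 135 \sqrt{14} \approx -505.12$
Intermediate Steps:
$z = \frac{2}{3}$ ($z = \frac{1}{3} \cdot 2 = \frac{2}{3} \approx 0.66667$)
$G{\left(u \right)} = \sqrt{2} \sqrt{u}$ ($G{\left(u \right)} = \sqrt{2 u} = \sqrt{2} \sqrt{u}$)
$n{\left(Q \right)} = \sqrt{2} \sqrt{Q}$
$l{\left(J,k \right)} = 9$ ($l{\left(J,k \right)} = - \frac{3}{-1} + \frac{4}{\frac{2}{3}} = \left(-3\right) \left(-1\right) + 4 \cdot \frac{3}{2} = 3 + 6 = 9$)
$v = -213$ ($v = - 3 \left(62 + 9\right) = \left(-3\right) 71 = -213$)
$n{\left(7 \right)} \left(v + 78\right) = \sqrt{2} \sqrt{7} \left(-213 + 78\right) = \sqrt{14} \left(-135\right) = - 135 \sqrt{14}$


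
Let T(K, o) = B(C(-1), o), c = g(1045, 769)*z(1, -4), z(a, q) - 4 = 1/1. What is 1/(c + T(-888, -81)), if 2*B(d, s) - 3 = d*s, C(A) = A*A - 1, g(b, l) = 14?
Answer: 2/143 ≈ 0.013986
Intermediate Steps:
z(a, q) = 5 (z(a, q) = 4 + 1/1 = 4 + 1 = 5)
C(A) = -1 + A² (C(A) = A² - 1 = -1 + A²)
B(d, s) = 3/2 + d*s/2 (B(d, s) = 3/2 + (d*s)/2 = 3/2 + d*s/2)
c = 70 (c = 14*5 = 70)
T(K, o) = 3/2 (T(K, o) = 3/2 + (-1 + (-1)²)*o/2 = 3/2 + (-1 + 1)*o/2 = 3/2 + (½)*0*o = 3/2 + 0 = 3/2)
1/(c + T(-888, -81)) = 1/(70 + 3/2) = 1/(143/2) = 2/143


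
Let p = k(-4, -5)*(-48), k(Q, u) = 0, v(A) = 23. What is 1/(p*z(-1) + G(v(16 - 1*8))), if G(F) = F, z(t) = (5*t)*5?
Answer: 1/23 ≈ 0.043478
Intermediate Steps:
z(t) = 25*t
p = 0 (p = 0*(-48) = 0)
1/(p*z(-1) + G(v(16 - 1*8))) = 1/(0*(25*(-1)) + 23) = 1/(0*(-25) + 23) = 1/(0 + 23) = 1/23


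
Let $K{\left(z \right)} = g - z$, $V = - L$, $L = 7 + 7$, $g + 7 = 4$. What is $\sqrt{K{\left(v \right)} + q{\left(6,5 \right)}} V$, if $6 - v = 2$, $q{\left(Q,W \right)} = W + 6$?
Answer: $-28$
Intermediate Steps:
$g = -3$ ($g = -7 + 4 = -3$)
$L = 14$
$q{\left(Q,W \right)} = 6 + W$
$v = 4$ ($v = 6 - 2 = 4$)
$V = -14$ ($V = \left(-1\right) 14 = -14$)
$K{\left(z \right)} = -3 - z$
$\sqrt{K{\left(v \right)} + q{\left(6,5 \right)}} V = \sqrt{\left(-3 - 4\right) + \left(6 + 5\right)} \left(-14\right) = \sqrt{\left(-3 - 4\right) + 11} \left(-14\right) = \sqrt{-7 + 11} \left(-14\right) = \sqrt{4} \left(-14\right) = 2 \left(-14\right) = -28$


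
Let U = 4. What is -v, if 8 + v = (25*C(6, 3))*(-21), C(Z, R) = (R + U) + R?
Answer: 5258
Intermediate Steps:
C(Z, R) = 4 + 2*R (C(Z, R) = (R + 4) + R = (4 + R) + R = 4 + 2*R)
v = -5258 (v = -8 + (25*(4 + 2*3))*(-21) = -8 + (25*(4 + 6))*(-21) = -8 + (25*10)*(-21) = -8 + 250*(-21) = -8 - 5250 = -5258)
-v = -1*(-5258) = 5258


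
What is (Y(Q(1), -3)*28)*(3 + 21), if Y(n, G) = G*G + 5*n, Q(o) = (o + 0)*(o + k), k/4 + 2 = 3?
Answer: 22848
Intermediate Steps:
k = 4 (k = -8 + 4*3 = -8 + 12 = 4)
Q(o) = o*(4 + o) (Q(o) = (o + 0)*(o + 4) = o*(4 + o))
Y(n, G) = G² + 5*n
(Y(Q(1), -3)*28)*(3 + 21) = (((-3)² + 5*(1*(4 + 1)))*28)*(3 + 21) = ((9 + 5*(1*5))*28)*24 = ((9 + 5*5)*28)*24 = ((9 + 25)*28)*24 = (34*28)*24 = 952*24 = 22848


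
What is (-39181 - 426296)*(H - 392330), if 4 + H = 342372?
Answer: 23256161874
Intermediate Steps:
H = 342368 (H = -4 + 342372 = 342368)
(-39181 - 426296)*(H - 392330) = (-39181 - 426296)*(342368 - 392330) = -465477*(-49962) = 23256161874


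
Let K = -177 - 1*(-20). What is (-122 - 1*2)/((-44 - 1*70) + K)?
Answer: 124/271 ≈ 0.45756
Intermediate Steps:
K = -157 (K = -177 + 20 = -157)
(-122 - 1*2)/((-44 - 1*70) + K) = (-122 - 1*2)/((-44 - 1*70) - 157) = (-122 - 2)/((-44 - 70) - 157) = -124/(-114 - 157) = -124/(-271) = -124*(-1/271) = 124/271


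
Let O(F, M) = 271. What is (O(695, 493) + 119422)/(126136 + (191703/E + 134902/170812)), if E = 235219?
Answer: 343503758815486/361998958714213 ≈ 0.94891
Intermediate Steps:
(O(695, 493) + 119422)/(126136 + (191703/E + 134902/170812)) = (271 + 119422)/(126136 + (191703/235219 + 134902/170812)) = 119693/(126136 + (191703*(1/235219) + 134902*(1/170812))) = 119693/(126136 + (191703/235219 + 67451/85406)) = 119693/(126136 + 32238343187/20089113914) = 119693/(2533992710999491/20089113914) = 119693*(20089113914/2533992710999491) = 343503758815486/361998958714213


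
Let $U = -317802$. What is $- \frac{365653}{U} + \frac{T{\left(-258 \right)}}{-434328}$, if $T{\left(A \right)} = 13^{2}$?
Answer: $\frac{26459937941}{23005051176} \approx 1.1502$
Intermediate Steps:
$T{\left(A \right)} = 169$
$- \frac{365653}{U} + \frac{T{\left(-258 \right)}}{-434328} = - \frac{365653}{-317802} + \frac{169}{-434328} = \left(-365653\right) \left(- \frac{1}{317802}\right) + 169 \left(- \frac{1}{434328}\right) = \frac{365653}{317802} - \frac{169}{434328} = \frac{26459937941}{23005051176}$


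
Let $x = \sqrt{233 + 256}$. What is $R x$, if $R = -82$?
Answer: $- 82 \sqrt{489} \approx -1813.3$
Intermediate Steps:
$x = \sqrt{489} \approx 22.113$
$R x = - 82 \sqrt{489}$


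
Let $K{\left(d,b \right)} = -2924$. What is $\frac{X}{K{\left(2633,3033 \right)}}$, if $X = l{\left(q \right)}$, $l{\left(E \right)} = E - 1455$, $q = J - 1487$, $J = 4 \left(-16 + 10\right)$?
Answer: $\frac{1483}{1462} \approx 1.0144$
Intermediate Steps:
$J = -24$ ($J = 4 \left(-6\right) = -24$)
$q = -1511$ ($q = -24 - 1487 = -1511$)
$l{\left(E \right)} = -1455 + E$
$X = -2966$ ($X = -1455 - 1511 = -2966$)
$\frac{X}{K{\left(2633,3033 \right)}} = - \frac{2966}{-2924} = \left(-2966\right) \left(- \frac{1}{2924}\right) = \frac{1483}{1462}$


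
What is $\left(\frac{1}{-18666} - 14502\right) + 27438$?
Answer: $\frac{241463375}{18666} \approx 12936.0$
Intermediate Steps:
$\left(\frac{1}{-18666} - 14502\right) + 27438 = \left(- \frac{1}{18666} - 14502\right) + 27438 = - \frac{270694333}{18666} + 27438 = \frac{241463375}{18666}$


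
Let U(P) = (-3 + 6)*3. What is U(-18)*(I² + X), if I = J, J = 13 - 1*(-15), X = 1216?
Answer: 18000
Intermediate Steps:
J = 28 (J = 13 + 15 = 28)
I = 28
U(P) = 9 (U(P) = 3*3 = 9)
U(-18)*(I² + X) = 9*(28² + 1216) = 9*(784 + 1216) = 9*2000 = 18000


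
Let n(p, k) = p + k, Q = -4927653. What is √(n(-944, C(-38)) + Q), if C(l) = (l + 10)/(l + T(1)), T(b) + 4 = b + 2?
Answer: I*√7496394945/39 ≈ 2220.0*I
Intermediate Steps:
T(b) = -2 + b (T(b) = -4 + (b + 2) = -4 + (2 + b) = -2 + b)
C(l) = (10 + l)/(-1 + l) (C(l) = (l + 10)/(l + (-2 + 1)) = (10 + l)/(l - 1) = (10 + l)/(-1 + l))
n(p, k) = k + p
√(n(-944, C(-38)) + Q) = √(((10 - 38)/(-1 - 38) - 944) - 4927653) = √((-28/(-39) - 944) - 4927653) = √((-1/39*(-28) - 944) - 4927653) = √((28/39 - 944) - 4927653) = √(-36788/39 - 4927653) = √(-192215255/39) = I*√7496394945/39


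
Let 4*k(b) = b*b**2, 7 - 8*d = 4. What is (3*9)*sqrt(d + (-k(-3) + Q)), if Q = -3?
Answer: 27*sqrt(66)/4 ≈ 54.837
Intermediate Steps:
d = 3/8 (d = 7/8 - 1/8*4 = 7/8 - 1/2 = 3/8 ≈ 0.37500)
k(b) = b**3/4 (k(b) = (b*b**2)/4 = b**3/4)
(3*9)*sqrt(d + (-k(-3) + Q)) = (3*9)*sqrt(3/8 + (-(-3)**3/4 - 3)) = 27*sqrt(3/8 + (-(-27)/4 - 3)) = 27*sqrt(3/8 + (-1*(-27/4) - 3)) = 27*sqrt(3/8 + (27/4 - 3)) = 27*sqrt(3/8 + 15/4) = 27*sqrt(33/8) = 27*(sqrt(66)/4) = 27*sqrt(66)/4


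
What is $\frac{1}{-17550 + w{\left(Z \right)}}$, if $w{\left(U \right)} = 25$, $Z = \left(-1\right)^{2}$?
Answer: $- \frac{1}{17525} \approx -5.7061 \cdot 10^{-5}$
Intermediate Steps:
$Z = 1$
$\frac{1}{-17550 + w{\left(Z \right)}} = \frac{1}{-17550 + 25} = \frac{1}{-17525} = - \frac{1}{17525}$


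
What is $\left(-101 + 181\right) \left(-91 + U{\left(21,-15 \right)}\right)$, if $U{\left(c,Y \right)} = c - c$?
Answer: $-7280$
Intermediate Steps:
$U{\left(c,Y \right)} = 0$
$\left(-101 + 181\right) \left(-91 + U{\left(21,-15 \right)}\right) = \left(-101 + 181\right) \left(-91 + 0\right) = 80 \left(-91\right) = -7280$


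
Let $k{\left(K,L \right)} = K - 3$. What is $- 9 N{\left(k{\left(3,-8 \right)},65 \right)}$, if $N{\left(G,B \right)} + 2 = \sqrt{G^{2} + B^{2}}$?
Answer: $-567$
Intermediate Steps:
$k{\left(K,L \right)} = -3 + K$
$N{\left(G,B \right)} = -2 + \sqrt{B^{2} + G^{2}}$ ($N{\left(G,B \right)} = -2 + \sqrt{G^{2} + B^{2}} = -2 + \sqrt{B^{2} + G^{2}}$)
$- 9 N{\left(k{\left(3,-8 \right)},65 \right)} = - 9 \left(-2 + \sqrt{65^{2} + \left(-3 + 3\right)^{2}}\right) = - 9 \left(-2 + \sqrt{4225 + 0^{2}}\right) = - 9 \left(-2 + \sqrt{4225 + 0}\right) = - 9 \left(-2 + \sqrt{4225}\right) = - 9 \left(-2 + 65\right) = \left(-9\right) 63 = -567$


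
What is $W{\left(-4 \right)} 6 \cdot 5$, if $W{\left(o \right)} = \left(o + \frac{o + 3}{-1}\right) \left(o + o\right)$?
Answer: $720$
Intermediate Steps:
$W{\left(o \right)} = - 6 o$ ($W{\left(o \right)} = \left(o + \left(3 + o\right) \left(-1\right)\right) 2 o = \left(o - \left(3 + o\right)\right) 2 o = - 3 \cdot 2 o = - 6 o$)
$W{\left(-4 \right)} 6 \cdot 5 = \left(-6\right) \left(-4\right) 6 \cdot 5 = 24 \cdot 6 \cdot 5 = 144 \cdot 5 = 720$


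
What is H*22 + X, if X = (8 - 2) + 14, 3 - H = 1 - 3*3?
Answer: 262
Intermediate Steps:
H = 11 (H = 3 - (1 - 3*3) = 3 - (1 - 9) = 3 - 1*(-8) = 3 + 8 = 11)
X = 20 (X = 6 + 14 = 20)
H*22 + X = 11*22 + 20 = 242 + 20 = 262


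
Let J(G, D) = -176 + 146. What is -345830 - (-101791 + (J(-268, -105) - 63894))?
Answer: -180115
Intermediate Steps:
J(G, D) = -30
-345830 - (-101791 + (J(-268, -105) - 63894)) = -345830 - (-101791 + (-30 - 63894)) = -345830 - (-101791 - 63924) = -345830 - 1*(-165715) = -345830 + 165715 = -180115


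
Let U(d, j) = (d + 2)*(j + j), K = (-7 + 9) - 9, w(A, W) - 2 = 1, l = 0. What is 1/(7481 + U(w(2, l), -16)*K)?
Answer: 1/8601 ≈ 0.00011627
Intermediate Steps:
w(A, W) = 3 (w(A, W) = 2 + 1 = 3)
K = -7 (K = 2 - 9 = -7)
U(d, j) = 2*j*(2 + d) (U(d, j) = (2 + d)*(2*j) = 2*j*(2 + d))
1/(7481 + U(w(2, l), -16)*K) = 1/(7481 + (2*(-16)*(2 + 3))*(-7)) = 1/(7481 + (2*(-16)*5)*(-7)) = 1/(7481 - 160*(-7)) = 1/(7481 + 1120) = 1/8601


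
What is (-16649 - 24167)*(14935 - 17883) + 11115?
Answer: 120336683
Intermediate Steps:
(-16649 - 24167)*(14935 - 17883) + 11115 = -40816*(-2948) + 11115 = 120325568 + 11115 = 120336683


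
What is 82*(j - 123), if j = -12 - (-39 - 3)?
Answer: -7626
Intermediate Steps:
j = 30 (j = -12 - 1*(-42) = -12 + 42 = 30)
82*(j - 123) = 82*(30 - 123) = 82*(-93) = -7626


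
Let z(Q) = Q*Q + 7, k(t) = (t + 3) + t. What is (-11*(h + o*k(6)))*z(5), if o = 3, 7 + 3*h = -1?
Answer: -44704/3 ≈ -14901.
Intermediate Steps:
h = -8/3 (h = -7/3 + (⅓)*(-1) = -7/3 - ⅓ = -8/3 ≈ -2.6667)
k(t) = 3 + 2*t (k(t) = (3 + t) + t = 3 + 2*t)
z(Q) = 7 + Q² (z(Q) = Q² + 7 = 7 + Q²)
(-11*(h + o*k(6)))*z(5) = (-11*(-8/3 + 3*(3 + 2*6)))*(7 + 5²) = (-11*(-8/3 + 3*(3 + 12)))*(7 + 25) = -11*(-8/3 + 3*15)*32 = -11*(-8/3 + 45)*32 = -11*127/3*32 = -1397/3*32 = -44704/3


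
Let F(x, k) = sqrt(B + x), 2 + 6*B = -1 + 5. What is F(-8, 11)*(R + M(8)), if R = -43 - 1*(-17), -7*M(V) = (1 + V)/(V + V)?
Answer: -2921*I*sqrt(69)/336 ≈ -72.213*I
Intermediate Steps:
M(V) = -(1 + V)/(14*V) (M(V) = -(1 + V)/(7*(V + V)) = -(1 + V)/(7*(2*V)) = -(1 + V)*1/(2*V)/7 = -(1 + V)/(14*V))
R = -26 (R = -43 + 17 = -26)
B = 1/3 (B = -1/3 + (-1 + 5)/6 = -1/3 + (1/6)*4 = -1/3 + 2/3 = 1/3 ≈ 0.33333)
F(x, k) = sqrt(1/3 + x)
F(-8, 11)*(R + M(8)) = (sqrt(3 + 9*(-8))/3)*(-26 + (1/14)*(-1 - 1*8)/8) = (sqrt(3 - 72)/3)*(-26 + (1/14)*(1/8)*(-1 - 8)) = (sqrt(-69)/3)*(-26 + (1/14)*(1/8)*(-9)) = ((I*sqrt(69))/3)*(-26 - 9/112) = (I*sqrt(69)/3)*(-2921/112) = -2921*I*sqrt(69)/336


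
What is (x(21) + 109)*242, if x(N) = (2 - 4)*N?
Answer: 16214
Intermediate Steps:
x(N) = -2*N
(x(21) + 109)*242 = (-2*21 + 109)*242 = (-42 + 109)*242 = 67*242 = 16214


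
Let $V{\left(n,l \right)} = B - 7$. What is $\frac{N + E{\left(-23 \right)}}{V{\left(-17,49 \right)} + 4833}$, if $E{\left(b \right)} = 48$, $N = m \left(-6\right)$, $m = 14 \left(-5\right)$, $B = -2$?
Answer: $\frac{13}{134} \approx 0.097015$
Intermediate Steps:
$V{\left(n,l \right)} = -9$ ($V{\left(n,l \right)} = -2 - 7 = -9$)
$m = -70$
$N = 420$ ($N = \left(-70\right) \left(-6\right) = 420$)
$\frac{N + E{\left(-23 \right)}}{V{\left(-17,49 \right)} + 4833} = \frac{420 + 48}{-9 + 4833} = \frac{468}{4824} = 468 \cdot \frac{1}{4824} = \frac{13}{134}$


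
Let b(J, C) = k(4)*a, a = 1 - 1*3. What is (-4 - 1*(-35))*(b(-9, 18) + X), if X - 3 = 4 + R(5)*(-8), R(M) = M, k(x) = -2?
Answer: -899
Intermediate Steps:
a = -2 (a = 1 - 3 = -2)
b(J, C) = 4 (b(J, C) = -2*(-2) = 4)
X = -33 (X = 3 + (4 + 5*(-8)) = 3 + (4 - 40) = 3 - 36 = -33)
(-4 - 1*(-35))*(b(-9, 18) + X) = (-4 - 1*(-35))*(4 - 33) = (-4 + 35)*(-29) = 31*(-29) = -899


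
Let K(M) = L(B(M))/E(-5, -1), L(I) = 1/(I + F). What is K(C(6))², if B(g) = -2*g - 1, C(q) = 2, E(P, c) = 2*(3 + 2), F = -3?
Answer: 1/6400 ≈ 0.00015625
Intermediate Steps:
E(P, c) = 10 (E(P, c) = 2*5 = 10)
B(g) = -1 - 2*g
L(I) = 1/(-3 + I) (L(I) = 1/(I - 3) = 1/(-3 + I))
K(M) = 1/(10*(-4 - 2*M)) (K(M) = 1/(-3 + (-1 - 2*M)*10) = (⅒)/(-4 - 2*M) = 1/(10*(-4 - 2*M)))
K(C(6))² = (-1/(40 + 20*2))² = (-1/(40 + 40))² = (-1/80)² = 1/6400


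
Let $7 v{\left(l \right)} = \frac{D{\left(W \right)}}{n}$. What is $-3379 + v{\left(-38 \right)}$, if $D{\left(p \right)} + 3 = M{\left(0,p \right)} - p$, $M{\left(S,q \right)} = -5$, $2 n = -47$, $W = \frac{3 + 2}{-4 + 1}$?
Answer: $- \frac{3335035}{987} \approx -3379.0$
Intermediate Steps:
$W = - \frac{5}{3}$ ($W = \frac{5}{-3} = 5 \left(- \frac{1}{3}\right) = - \frac{5}{3} \approx -1.6667$)
$n = - \frac{47}{2}$ ($n = \frac{1}{2} \left(-47\right) = - \frac{47}{2} \approx -23.5$)
$D{\left(p \right)} = -8 - p$ ($D{\left(p \right)} = -3 - \left(5 + p\right) = -8 - p$)
$v{\left(l \right)} = \frac{38}{987}$ ($v{\left(l \right)} = \frac{\left(-8 - - \frac{5}{3}\right) \frac{1}{- \frac{47}{2}}}{7} = \frac{\left(-8 + \frac{5}{3}\right) \left(- \frac{2}{47}\right)}{7} = \frac{\left(- \frac{19}{3}\right) \left(- \frac{2}{47}\right)}{7} = \frac{1}{7} \cdot \frac{38}{141} = \frac{38}{987}$)
$-3379 + v{\left(-38 \right)} = -3379 + \frac{38}{987} = - \frac{3335035}{987}$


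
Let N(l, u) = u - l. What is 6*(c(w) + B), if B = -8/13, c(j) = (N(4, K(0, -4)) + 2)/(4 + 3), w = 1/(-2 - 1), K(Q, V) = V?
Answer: -804/91 ≈ -8.8352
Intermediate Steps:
w = -1/3 (w = 1/(-3) = -1/3 ≈ -0.33333)
c(j) = -6/7 (c(j) = ((-4 - 1*4) + 2)/(4 + 3) = ((-4 - 4) + 2)/7 = (-8 + 2)*(1/7) = -6*1/7 = -6/7)
B = -8/13 (B = -8*1/13 = -8/13 ≈ -0.61539)
6*(c(w) + B) = 6*(-6/7 - 8/13) = 6*(-134/91) = -804/91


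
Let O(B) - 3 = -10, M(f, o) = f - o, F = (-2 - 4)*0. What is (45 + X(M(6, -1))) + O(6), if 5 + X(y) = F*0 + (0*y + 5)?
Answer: 38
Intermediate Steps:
F = 0 (F = -6*0 = 0)
X(y) = 0 (X(y) = -5 + (0*0 + (0*y + 5)) = -5 + (0 + (0 + 5)) = -5 + (0 + 5) = -5 + 5 = 0)
O(B) = -7 (O(B) = 3 - 10 = -7)
(45 + X(M(6, -1))) + O(6) = (45 + 0) - 7 = 45 - 7 = 38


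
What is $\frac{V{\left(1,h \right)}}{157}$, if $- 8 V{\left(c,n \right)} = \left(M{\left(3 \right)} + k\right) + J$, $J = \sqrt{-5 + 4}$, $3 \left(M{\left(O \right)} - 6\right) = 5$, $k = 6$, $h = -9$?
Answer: $- \frac{41}{3768} - \frac{i}{1256} \approx -0.010881 - 0.00079618 i$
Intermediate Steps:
$M{\left(O \right)} = \frac{23}{3}$ ($M{\left(O \right)} = 6 + \frac{1}{3} \cdot 5 = 6 + \frac{5}{3} = \frac{23}{3}$)
$J = i$ ($J = \sqrt{-1} = i \approx 1.0 i$)
$V{\left(c,n \right)} = - \frac{41}{24} - \frac{i}{8}$ ($V{\left(c,n \right)} = - \frac{\left(\frac{23}{3} + 6\right) + i}{8} = - \frac{\frac{41}{3} + i}{8} = - \frac{41}{24} - \frac{i}{8}$)
$\frac{V{\left(1,h \right)}}{157} = \frac{- \frac{41}{24} - \frac{i}{8}}{157} = - \frac{41}{3768} - \frac{i}{1256}$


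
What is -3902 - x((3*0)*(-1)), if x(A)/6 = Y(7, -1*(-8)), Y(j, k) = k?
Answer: -3950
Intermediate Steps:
x(A) = 48 (x(A) = 6*(-1*(-8)) = 6*8 = 48)
-3902 - x((3*0)*(-1)) = -3902 - 1*48 = -3902 - 48 = -3950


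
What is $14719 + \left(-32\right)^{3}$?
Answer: $-18049$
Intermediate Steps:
$14719 + \left(-32\right)^{3} = 14719 - 32768 = -18049$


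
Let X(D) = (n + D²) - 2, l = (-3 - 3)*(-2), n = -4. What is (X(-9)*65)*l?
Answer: 58500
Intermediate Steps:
l = 12 (l = -6*(-2) = 12)
X(D) = -6 + D² (X(D) = (-4 + D²) - 2 = -6 + D²)
(X(-9)*65)*l = ((-6 + (-9)²)*65)*12 = ((-6 + 81)*65)*12 = (75*65)*12 = 4875*12 = 58500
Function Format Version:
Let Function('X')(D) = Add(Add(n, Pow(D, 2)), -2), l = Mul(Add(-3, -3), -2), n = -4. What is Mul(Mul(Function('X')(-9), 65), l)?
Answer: 58500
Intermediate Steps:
l = 12 (l = Mul(-6, -2) = 12)
Function('X')(D) = Add(-6, Pow(D, 2)) (Function('X')(D) = Add(Add(-4, Pow(D, 2)), -2) = Add(-6, Pow(D, 2)))
Mul(Mul(Function('X')(-9), 65), l) = Mul(Mul(Add(-6, Pow(-9, 2)), 65), 12) = Mul(Mul(Add(-6, 81), 65), 12) = Mul(Mul(75, 65), 12) = Mul(4875, 12) = 58500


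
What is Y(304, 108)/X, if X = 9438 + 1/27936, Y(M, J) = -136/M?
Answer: -237456/5009539411 ≈ -4.7401e-5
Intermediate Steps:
X = 263659969/27936 (X = 9438 + 1/27936 = 263659969/27936 ≈ 9438.0)
Y(304, 108)/X = (-136/304)/(263659969/27936) = -136*1/304*(27936/263659969) = -17/38*27936/263659969 = -237456/5009539411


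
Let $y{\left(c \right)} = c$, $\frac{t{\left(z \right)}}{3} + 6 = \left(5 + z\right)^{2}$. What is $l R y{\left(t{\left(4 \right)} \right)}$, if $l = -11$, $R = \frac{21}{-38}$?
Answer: $\frac{51975}{38} \approx 1367.8$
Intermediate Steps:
$t{\left(z \right)} = -18 + 3 \left(5 + z\right)^{2}$
$R = - \frac{21}{38}$ ($R = 21 \left(- \frac{1}{38}\right) = - \frac{21}{38} \approx -0.55263$)
$l R y{\left(t{\left(4 \right)} \right)} = \left(-11\right) \left(- \frac{21}{38}\right) \left(-18 + 3 \left(5 + 4\right)^{2}\right) = \frac{231 \left(-18 + 3 \cdot 9^{2}\right)}{38} = \frac{231 \left(-18 + 3 \cdot 81\right)}{38} = \frac{231 \left(-18 + 243\right)}{38} = \frac{231}{38} \cdot 225 = \frac{51975}{38}$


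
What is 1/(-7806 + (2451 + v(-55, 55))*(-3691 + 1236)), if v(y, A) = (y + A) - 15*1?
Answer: -1/5988186 ≈ -1.6700e-7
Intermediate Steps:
v(y, A) = -15 + A + y (v(y, A) = (A + y) - 15 = -15 + A + y)
1/(-7806 + (2451 + v(-55, 55))*(-3691 + 1236)) = 1/(-7806 + (2451 + (-15 + 55 - 55))*(-3691 + 1236)) = 1/(-7806 + (2451 - 15)*(-2455)) = 1/(-7806 + 2436*(-2455)) = 1/(-7806 - 5980380) = 1/(-5988186) = -1/5988186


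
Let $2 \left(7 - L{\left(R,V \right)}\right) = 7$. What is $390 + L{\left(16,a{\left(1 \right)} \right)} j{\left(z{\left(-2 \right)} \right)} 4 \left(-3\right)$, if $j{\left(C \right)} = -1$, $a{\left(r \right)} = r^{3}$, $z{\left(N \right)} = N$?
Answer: $432$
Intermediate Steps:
$L{\left(R,V \right)} = \frac{7}{2}$ ($L{\left(R,V \right)} = 7 - \frac{7}{2} = \frac{7}{2}$)
$390 + L{\left(16,a{\left(1 \right)} \right)} j{\left(z{\left(-2 \right)} \right)} 4 \left(-3\right) = 390 + \frac{7 \left(-1\right) 4 \left(-3\right)}{2} = 390 + \frac{7 \left(\left(-4\right) \left(-3\right)\right)}{2} = 390 + \frac{7}{2} \cdot 12 = 390 + 42 = 432$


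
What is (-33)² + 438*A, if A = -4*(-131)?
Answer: 230601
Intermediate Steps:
A = 524
(-33)² + 438*A = (-33)² + 438*524 = 1089 + 229512 = 230601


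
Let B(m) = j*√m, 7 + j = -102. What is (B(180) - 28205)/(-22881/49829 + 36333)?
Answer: -1405426945/1810414176 - 5431361*√5/301735696 ≈ -0.81655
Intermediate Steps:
j = -109 (j = -7 - 102 = -109)
B(m) = -109*√m
(B(180) - 28205)/(-22881/49829 + 36333) = (-654*√5 - 28205)/(-22881/49829 + 36333) = (-28205 - 654*√5)/(1810414176/49829) = (-28205 - 654*√5)*(49829/1810414176) = -1405426945/1810414176 - 5431361*√5/301735696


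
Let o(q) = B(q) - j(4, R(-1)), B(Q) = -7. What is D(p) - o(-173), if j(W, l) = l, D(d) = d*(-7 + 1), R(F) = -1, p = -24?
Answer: 150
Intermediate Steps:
D(d) = -6*d (D(d) = d*(-6) = -6*d)
o(q) = -6 (o(q) = -7 - 1*(-1) = -7 + 1 = -6)
D(p) - o(-173) = -6*(-24) - 1*(-6) = 144 + 6 = 150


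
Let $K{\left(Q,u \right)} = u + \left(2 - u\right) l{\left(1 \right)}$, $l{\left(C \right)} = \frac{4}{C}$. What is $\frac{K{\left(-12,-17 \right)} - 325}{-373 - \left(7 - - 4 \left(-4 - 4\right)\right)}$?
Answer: $\frac{133}{174} \approx 0.76437$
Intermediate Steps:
$K{\left(Q,u \right)} = 8 - 3 u$ ($K{\left(Q,u \right)} = u + \left(2 - u\right) \frac{4}{1} = u + \left(2 - u\right) 4 \cdot 1 = u + \left(2 - u\right) 4 = u - \left(-8 + 4 u\right) = 8 - 3 u$)
$\frac{K{\left(-12,-17 \right)} - 325}{-373 - \left(7 - - 4 \left(-4 - 4\right)\right)} = \frac{\left(8 - -51\right) - 325}{-373 - \left(7 - - 4 \left(-4 - 4\right)\right)} = \frac{\left(8 + 51\right) - 325}{-373 - \left(7 - \left(-4\right) \left(-8\right)\right)} = \frac{59 - 325}{-373 + \left(1 \cdot 32 - 7\right)} = - \frac{266}{-373 + \left(32 - 7\right)} = - \frac{266}{-373 + 25} = - \frac{266}{-348} = \left(-266\right) \left(- \frac{1}{348}\right) = \frac{133}{174}$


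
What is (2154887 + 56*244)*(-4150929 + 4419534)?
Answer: 582483641355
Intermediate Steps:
(2154887 + 56*244)*(-4150929 + 4419534) = (2154887 + 13664)*268605 = 2168551*268605 = 582483641355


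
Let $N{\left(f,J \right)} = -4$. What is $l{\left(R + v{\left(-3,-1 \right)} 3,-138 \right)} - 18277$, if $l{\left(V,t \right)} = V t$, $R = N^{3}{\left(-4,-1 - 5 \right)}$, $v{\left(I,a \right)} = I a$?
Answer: $-10687$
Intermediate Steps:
$R = -64$ ($R = \left(-4\right)^{3} = -64$)
$l{\left(R + v{\left(-3,-1 \right)} 3,-138 \right)} - 18277 = \left(-64 + \left(-3\right) \left(-1\right) 3\right) \left(-138\right) - 18277 = \left(-64 + 3 \cdot 3\right) \left(-138\right) - 18277 = \left(-64 + 9\right) \left(-138\right) - 18277 = \left(-55\right) \left(-138\right) - 18277 = 7590 - 18277 = -10687$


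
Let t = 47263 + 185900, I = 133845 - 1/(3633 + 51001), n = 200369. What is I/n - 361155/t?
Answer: -749515914313601/850808673963066 ≈ -0.88095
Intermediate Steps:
I = 7312487729/54634 (I = 133845 - 1/54634 = 7312487729/54634 ≈ 1.3385e+5)
t = 233163
I/n - 361155/t = (7312487729/54634)/200369 - 361155/233163 = (7312487729/54634)*(1/200369) - 361155*1/233163 = 7312487729/10946959946 - 120385/77721 = -749515914313601/850808673963066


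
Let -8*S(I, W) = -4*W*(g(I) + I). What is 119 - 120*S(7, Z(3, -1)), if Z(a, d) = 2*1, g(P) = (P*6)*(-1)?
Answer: 4319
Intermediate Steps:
g(P) = -6*P (g(P) = (6*P)*(-1) = -6*P)
Z(a, d) = 2
S(I, W) = -5*I*W/2 (S(I, W) = -(-1)*W*(-6*I + I)/2 = -(-1)*W*(-5*I)/2 = -(-1)*(-5*I*W)/2 = -5*I*W/2)
119 - 120*S(7, Z(3, -1)) = 119 - (-300)*7*2 = 119 - 120*(-35) = 119 + 4200 = 4319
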